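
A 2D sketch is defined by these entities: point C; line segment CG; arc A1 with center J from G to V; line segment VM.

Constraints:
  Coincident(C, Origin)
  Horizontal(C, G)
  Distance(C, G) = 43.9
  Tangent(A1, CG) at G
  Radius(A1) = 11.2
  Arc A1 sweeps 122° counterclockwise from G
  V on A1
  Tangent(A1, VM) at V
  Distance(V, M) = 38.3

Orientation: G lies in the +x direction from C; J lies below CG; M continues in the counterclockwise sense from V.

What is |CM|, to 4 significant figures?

73.85

On A1, G sits at bearing 90° from J; a 122° counterclockwise sweep puts V at bearing 212°, so V = J + 11.2·(cos 212°, sin 212°) = (34.40, -17.14). Tangency of A1 to VM means the radius JV is perpendicular to VM, so VM runs along (−sin 212°, cos 212°); with |VM| = 38.3, M = (54.70, -49.62). Then |CM| = |M − C| = 73.85.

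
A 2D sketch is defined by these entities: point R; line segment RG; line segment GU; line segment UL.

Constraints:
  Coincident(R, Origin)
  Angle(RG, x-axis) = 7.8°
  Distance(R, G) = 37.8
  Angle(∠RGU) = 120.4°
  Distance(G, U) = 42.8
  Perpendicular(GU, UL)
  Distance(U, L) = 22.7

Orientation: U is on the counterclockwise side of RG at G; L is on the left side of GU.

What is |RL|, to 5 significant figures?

62.715

∠RGU = 120.4°, so GU runs at 7.8° + (180° − 120.4°) = 67.400° from the x-axis; with |GU| = 42.8, U = G + 42.8·(cos 67.400°, sin 67.400°) = (53.898, 44.643). The perpendicularity gives UL at right angles to GU; with |UL| = 22.7 on the left of GU, L = U + 22.7·(-0.92321, 0.38430) = (32.941, 53.367). Then |RL| = |L − R| = 62.715.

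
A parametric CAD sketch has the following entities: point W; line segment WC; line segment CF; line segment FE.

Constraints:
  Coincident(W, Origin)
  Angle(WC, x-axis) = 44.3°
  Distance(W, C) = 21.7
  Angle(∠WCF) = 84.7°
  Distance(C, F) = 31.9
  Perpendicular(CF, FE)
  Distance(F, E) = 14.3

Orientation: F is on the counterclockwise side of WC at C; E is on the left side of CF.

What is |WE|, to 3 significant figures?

30.8

∠WCF = 84.7°, so CF runs at 44.3° + (180° − 84.7°) = 140° from the x-axis; with |CF| = 31.9, F = C + 31.9·(cos 140°, sin 140°) = (-8.76, 35.8). The perpendicularity gives FE at right angles to CF; with |FE| = 14.3 on the left of CF, E = F + 14.3·(-0.648, -0.762) = (-18.0, 24.9). Then |WE| = |E − W| = 30.8.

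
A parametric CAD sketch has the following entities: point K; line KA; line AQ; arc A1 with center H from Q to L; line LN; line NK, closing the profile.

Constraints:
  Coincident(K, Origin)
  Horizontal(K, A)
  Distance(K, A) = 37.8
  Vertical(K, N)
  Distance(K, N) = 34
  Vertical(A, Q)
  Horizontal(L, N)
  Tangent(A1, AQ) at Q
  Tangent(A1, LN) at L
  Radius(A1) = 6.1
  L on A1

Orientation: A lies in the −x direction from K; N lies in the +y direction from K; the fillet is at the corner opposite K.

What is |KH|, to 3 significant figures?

42.2

K and N share the same x with |KN| = 34.0 and N on the +y side, so N = (0.00, 34.0). The virtual corner opposite K is at (-37.8, 34.0). The tangent condition forces HQ to be normal to AQ and the tangent condition forces HL to be normal to LN, with radius 6.1, so the center H sits 6.1 in from both sides at H = (-31.7, 27.9). Then |KH| = |H − K| = 42.2.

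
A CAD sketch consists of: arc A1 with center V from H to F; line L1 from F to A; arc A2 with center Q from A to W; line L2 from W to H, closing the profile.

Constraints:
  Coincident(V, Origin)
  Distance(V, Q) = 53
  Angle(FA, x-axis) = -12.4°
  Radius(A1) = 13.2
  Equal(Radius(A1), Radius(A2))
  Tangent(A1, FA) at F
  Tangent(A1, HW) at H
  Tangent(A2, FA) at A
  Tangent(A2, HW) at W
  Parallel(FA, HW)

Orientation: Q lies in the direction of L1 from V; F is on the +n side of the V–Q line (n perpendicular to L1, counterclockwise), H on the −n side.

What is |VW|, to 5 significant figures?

54.619

The slot axis is L1's direction at -12.4°, so u = (cos -12.4°, sin -12.4°) = (0.97667, -0.21474) and n = (−sin -12.4°, cos -12.4°) = (0.21474, 0.97667). V is at the origin and Q lies 53.0 along u from V, so Q = 53.0·u = (51.764, -11.381). Tangency of A1 to both parallel lines with radius 13.2 puts F and H at V ± 13.2·n: F = (2.8345, 12.892), H = (-2.8345, -12.892). Equal radii place A and W the same way about Q: A = Q + 13.2·n = (54.598, 1.5111), W = Q − 13.2·n = (48.929, -24.273). Then |VW| = |W − V| = 54.619.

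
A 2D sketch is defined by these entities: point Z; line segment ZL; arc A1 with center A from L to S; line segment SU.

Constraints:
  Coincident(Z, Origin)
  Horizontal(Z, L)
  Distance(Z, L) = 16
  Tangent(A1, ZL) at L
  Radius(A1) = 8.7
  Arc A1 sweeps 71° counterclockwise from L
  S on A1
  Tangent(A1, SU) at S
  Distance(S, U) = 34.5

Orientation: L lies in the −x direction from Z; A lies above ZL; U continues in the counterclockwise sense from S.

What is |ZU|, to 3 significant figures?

38.6

Z is at the origin; Z and L share the same y with |ZL| = 16.0 and L on the −x side, so L = (-16.0, 0.00). A1 meets ZL tangentially, so AL is at right angles to ZL, so A = L + (0, 8.7) = (-16.0, 8.70). On A1, L sits at bearing -90° from A; a 71° counterclockwise sweep puts S at bearing -19°, so S = A + 8.7·(cos -19°, sin -19°) = (-7.77, 5.87). Since A1 is tangent to SU there, AS ⟂ SU, so SU runs along (−sin -19°, cos -19°); with |SU| = 34.5, U = (3.46, 38.5). Then |ZU| = |U − Z| = 38.6.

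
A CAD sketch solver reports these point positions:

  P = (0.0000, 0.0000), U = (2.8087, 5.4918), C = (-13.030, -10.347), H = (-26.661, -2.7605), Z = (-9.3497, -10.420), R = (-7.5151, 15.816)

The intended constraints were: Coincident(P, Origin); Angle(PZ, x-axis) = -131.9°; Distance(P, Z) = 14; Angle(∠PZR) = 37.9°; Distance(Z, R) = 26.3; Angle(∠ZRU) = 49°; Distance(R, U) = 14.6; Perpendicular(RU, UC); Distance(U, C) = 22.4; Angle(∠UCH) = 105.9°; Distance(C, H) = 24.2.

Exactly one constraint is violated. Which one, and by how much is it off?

Distance(C, H) = 24.2 — off by 8.60.

P = (0.00, 0.00) ✓; PZ at -131.9° ✓; |PZ| = 14.00 ✓; ∠PZR = 37.90° ✓; |ZR| = 26.30 ✓; ∠ZRU = 49.00° ✓; |RU| = 14.60 ✓; ∠(RU, UC) = 90.00° ✓; |UC| = 22.40 ✓; ∠UCH = 105.9° ✓; |CH| = 15.60 ✗.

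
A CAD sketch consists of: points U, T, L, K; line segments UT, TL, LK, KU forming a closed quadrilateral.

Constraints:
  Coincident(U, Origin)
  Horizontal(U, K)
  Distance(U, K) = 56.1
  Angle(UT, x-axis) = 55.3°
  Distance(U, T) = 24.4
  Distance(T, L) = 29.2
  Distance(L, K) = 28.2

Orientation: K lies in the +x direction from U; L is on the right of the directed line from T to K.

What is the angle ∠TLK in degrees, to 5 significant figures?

109.00°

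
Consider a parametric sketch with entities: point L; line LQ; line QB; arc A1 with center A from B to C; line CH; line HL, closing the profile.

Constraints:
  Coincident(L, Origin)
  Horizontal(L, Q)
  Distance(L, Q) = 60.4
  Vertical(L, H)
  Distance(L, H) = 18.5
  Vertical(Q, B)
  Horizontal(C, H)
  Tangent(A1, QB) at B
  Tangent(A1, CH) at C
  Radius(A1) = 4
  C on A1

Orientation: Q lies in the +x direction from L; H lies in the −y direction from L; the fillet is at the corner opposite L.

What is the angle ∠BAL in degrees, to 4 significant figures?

165.6°

L is at the origin; L and Q share the same y with |LQ| = 60.4 and Q on the +x side, so Q = (60.40, 0.000). L and H share the same x with |LH| = 18.5 and H on the −y side, so H = (0.000, -18.50). The virtual corner opposite L is at (60.40, -18.50). Tangency of A1 to QB means the radius AB is perpendicular to QB and tangency of A1 to CH means the radius AC is perpendicular to CH, with radius 4.0, so the center A sits 4.0 in from both sides at A = (56.40, -14.50). That places the tangent points at B = (60.40, -14.50) on QB and C = (56.40, -18.50) on CH. Then cos ∠BAL = AB·AL / (|AB||AL|), giving 165.6°.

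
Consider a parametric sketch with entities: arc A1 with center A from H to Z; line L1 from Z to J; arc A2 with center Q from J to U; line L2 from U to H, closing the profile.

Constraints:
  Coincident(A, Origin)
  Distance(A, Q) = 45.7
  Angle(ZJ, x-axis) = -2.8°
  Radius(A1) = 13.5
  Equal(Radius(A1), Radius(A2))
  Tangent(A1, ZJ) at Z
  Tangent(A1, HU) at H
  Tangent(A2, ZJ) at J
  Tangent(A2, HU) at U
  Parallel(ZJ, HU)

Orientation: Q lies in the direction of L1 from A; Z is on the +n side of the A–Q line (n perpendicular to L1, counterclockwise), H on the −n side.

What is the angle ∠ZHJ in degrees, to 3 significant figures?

59.4°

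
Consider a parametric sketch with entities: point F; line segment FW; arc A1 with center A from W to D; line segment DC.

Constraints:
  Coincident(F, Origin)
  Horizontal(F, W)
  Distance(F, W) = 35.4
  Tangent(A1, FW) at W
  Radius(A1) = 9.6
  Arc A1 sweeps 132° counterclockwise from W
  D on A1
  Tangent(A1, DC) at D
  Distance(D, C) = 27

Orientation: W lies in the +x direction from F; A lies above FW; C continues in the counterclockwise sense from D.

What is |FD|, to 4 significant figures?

45.45

The tangent condition forces AW to be normal to FW, so A = W + (0, 9.6) = (35.40, 9.600). On A1, W sits at bearing -90° from A; a 132° counterclockwise sweep puts D at bearing 42°, so D = A + 9.6·(cos 42°, sin 42°) = (42.53, 16.02). Then |FD| = |D − F| = 45.45.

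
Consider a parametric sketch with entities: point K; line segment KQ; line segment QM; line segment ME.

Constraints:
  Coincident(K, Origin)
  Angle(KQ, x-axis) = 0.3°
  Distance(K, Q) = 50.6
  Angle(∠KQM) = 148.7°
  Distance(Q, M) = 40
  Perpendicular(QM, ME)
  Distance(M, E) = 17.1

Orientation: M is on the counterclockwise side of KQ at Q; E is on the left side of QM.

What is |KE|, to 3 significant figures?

83.7

∠KQM = 148.7°, so QM runs at 0.3° + (180° − 148.7°) = 31.6° from the x-axis; with |QM| = 40.0, M = Q + 40.0·(cos 31.6°, sin 31.6°) = (84.7, 21.2). QM is perpendicular to ME; with |ME| = 17.1 on the left of QM, E = M + 17.1·(-0.524, 0.852) = (75.7, 35.8). Then |KE| = |E − K| = 83.7.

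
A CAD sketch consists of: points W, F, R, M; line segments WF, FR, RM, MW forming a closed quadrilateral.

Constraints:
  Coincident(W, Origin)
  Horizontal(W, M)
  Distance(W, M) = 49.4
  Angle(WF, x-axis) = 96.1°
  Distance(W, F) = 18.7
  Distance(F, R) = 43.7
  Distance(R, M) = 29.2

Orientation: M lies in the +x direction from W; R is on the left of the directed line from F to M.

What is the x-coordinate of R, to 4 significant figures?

40.72

W is at the origin; W and M share the same y with |WM| = 49.4 and M in +x, so M = (49.4, 0). WF runs at 96.1° with |WF| = 18.7, so F = (-1.987, 18.59). R is determined by |FR| = 43.7 and |RM| = 29.2 together: it lies at the intersection of circle(F, 43.7) and circle(M, 29.2). With |FM| = 54.65, the foot of the radical line on FM is 37.00 from F and the perpendicular offset is √(43.7² − 37.00²) = 23.26. Taking the left-of-FM solution: R = (40.72, 27.88).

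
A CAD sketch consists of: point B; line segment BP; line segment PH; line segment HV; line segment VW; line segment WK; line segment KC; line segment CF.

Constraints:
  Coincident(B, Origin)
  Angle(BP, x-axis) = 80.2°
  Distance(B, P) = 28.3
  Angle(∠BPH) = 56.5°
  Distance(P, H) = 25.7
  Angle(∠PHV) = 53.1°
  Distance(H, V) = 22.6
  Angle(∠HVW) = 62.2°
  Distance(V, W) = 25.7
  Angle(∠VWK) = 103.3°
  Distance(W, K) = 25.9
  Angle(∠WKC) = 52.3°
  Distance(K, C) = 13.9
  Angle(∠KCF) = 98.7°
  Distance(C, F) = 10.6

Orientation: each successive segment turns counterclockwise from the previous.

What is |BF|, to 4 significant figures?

29.59

B is at the origin; BP runs at 80.2° with length 28.3, so P = (4.817, 27.89). ∠BPH = 56.5° gives PH at -156.3° from the x-axis; with |PH| = 25.7, H = (-18.72, 17.56). ∠PHV = 53.1° gives HV at -29.40° from the x-axis; with |HV| = 22.6, V = (0.9738, 6.463). ∠HVW = 62.2° gives VW at 88.40° from the x-axis; with |VW| = 25.7, W = (1.691, 32.15). ∠VWK = 103.3° gives WK at 165.1° from the x-axis; with |WK| = 25.9, K = (-23.34, 38.81). ∠WKC = 52.3° gives KC at -67.20° from the x-axis; with |KC| = 13.9, C = (-17.95, 26.00). ∠KCF = 98.7° gives CF at 14.10° from the x-axis; with |CF| = 10.6, F = (-7.671, 28.58). Then |BF| = |F − B| = 29.59.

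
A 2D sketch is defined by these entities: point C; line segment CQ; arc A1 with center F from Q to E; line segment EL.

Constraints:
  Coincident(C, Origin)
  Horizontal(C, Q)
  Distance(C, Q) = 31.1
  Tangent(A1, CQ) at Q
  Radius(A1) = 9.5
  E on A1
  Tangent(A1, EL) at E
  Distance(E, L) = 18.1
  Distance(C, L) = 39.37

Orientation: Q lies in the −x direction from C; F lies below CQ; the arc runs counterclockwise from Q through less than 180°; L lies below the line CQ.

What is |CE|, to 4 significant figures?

41.35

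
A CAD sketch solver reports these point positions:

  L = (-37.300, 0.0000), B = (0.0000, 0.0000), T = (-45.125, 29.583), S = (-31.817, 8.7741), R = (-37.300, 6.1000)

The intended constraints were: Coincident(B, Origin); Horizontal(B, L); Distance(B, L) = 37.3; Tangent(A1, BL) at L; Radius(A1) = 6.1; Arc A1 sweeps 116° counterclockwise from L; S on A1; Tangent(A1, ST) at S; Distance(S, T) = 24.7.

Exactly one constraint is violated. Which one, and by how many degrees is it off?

Tangent(A1, ST) at S — off by 6.60°.

B = (0.00, 0.00) ✓; B.y = 0.00, L.y = 0.00 ✓; |BL| = 37.30 ✓; ∠(RL, LB) = 90.00° ✓; |RL| = 6.100 ✓; bearing(R→S) − bearing(R→L) = 116.0° ✓; |RS| = 6.100 ✓; ∠(RS, ST) = 83.40° ✗; |ST| = 24.70 ✓.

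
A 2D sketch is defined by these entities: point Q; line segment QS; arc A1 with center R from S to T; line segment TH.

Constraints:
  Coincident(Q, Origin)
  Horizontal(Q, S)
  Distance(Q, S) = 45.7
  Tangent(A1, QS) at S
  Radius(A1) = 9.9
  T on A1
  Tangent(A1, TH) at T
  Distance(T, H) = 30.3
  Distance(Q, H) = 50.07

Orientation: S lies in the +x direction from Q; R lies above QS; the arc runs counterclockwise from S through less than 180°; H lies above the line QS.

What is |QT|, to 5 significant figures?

55.436

Checks: Q.y = 0.00, S.y = 0.00 ✓; ∠(RS, SQ) = 90.00° ✓; |RT| = 9.900 ✓; ∠(RT, TH) = 90.00° ✓; |TH| = 30.30 ✓; |QH| = 50.07 ✓.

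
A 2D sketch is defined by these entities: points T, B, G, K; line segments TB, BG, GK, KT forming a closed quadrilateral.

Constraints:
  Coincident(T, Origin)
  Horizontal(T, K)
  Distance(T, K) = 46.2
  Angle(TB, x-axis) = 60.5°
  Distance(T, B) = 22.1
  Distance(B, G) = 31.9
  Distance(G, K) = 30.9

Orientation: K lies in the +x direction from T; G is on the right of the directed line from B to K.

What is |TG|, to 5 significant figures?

21.341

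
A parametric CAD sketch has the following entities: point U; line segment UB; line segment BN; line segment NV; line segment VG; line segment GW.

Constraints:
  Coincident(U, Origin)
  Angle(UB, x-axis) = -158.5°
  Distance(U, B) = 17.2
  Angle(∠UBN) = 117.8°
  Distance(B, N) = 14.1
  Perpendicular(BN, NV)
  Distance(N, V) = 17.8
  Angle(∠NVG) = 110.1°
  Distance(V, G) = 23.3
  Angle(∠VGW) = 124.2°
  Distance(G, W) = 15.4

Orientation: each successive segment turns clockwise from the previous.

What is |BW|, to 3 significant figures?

26.4

∠NVG = 110.1° gives VG at -20.6° from the x-axis; with |VG| = 23.3, G = (6.72, 8.19). ∠VGW = 124.2° gives GW at -76.4° from the x-axis; with |GW| = 15.4, W = (10.3, -6.78). Then |BW| = |W − B| = 26.4.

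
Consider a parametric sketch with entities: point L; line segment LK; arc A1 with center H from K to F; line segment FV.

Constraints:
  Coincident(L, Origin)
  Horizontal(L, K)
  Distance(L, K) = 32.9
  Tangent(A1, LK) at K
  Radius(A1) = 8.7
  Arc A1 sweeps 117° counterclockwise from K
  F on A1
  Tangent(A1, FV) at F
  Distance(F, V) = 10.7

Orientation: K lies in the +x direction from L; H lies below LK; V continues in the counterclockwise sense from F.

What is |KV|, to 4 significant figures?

22.37

On A1, K sits at bearing 90° from H; a 117° counterclockwise sweep puts F at bearing 207°, so F = H + 8.7·(cos 207°, sin 207°) = (25.15, -12.65). A1 meets FV tangentially, so HF is at right angles to FV, so FV runs along (−sin 207°, cos 207°); with |FV| = 10.7, V = (30.01, -22.18). Then |KV| = |V − K| = 22.37.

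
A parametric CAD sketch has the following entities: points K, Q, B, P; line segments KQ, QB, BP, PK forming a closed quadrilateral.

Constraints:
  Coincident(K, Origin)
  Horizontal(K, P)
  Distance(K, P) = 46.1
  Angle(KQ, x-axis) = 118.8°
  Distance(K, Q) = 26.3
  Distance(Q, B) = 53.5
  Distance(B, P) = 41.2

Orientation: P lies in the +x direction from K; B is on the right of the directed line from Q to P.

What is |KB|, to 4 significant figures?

27.20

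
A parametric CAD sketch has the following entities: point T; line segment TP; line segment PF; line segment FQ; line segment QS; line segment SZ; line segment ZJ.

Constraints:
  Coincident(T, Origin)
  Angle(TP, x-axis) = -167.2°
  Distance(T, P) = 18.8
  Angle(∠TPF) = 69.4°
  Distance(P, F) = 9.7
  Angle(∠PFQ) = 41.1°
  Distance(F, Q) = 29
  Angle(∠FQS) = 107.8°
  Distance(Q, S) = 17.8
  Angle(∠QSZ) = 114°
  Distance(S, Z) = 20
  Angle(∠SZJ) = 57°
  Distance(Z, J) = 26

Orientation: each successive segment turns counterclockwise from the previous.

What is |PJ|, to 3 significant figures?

8.44

T is at the origin; TP runs at -167.2° with length 18.8, so P = (-18.3, -4.17). ∠TPF = 69.4° gives PF at -56.6° from the x-axis; with |PF| = 9.7, F = (-13.0, -12.3). ∠PFQ = 41.1° gives FQ at 82.3° from the x-axis; with |FQ| = 29.0, Q = (-9.11, 16.5). ∠FQS = 107.8° gives QS at 154° from the x-axis; with |QS| = 17.8, S = (-25.2, 24.1). ∠QSZ = 114.0° gives SZ at -140° from the x-axis; with |SZ| = 20.0, Z = (-40.4, 11.1). ∠SZJ = 57.0° gives ZJ at -16.5° from the x-axis; with |ZJ| = 26.0, J = (-15.5, 3.77). Then |PJ| = |J − P| = 8.44.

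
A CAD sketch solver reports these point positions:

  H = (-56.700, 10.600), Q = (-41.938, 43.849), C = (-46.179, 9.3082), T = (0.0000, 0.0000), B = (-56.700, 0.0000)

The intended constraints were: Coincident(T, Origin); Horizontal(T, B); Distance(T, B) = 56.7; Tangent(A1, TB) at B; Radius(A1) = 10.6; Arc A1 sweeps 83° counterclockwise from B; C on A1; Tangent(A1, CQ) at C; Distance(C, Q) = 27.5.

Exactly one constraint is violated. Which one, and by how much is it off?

Distance(C, Q) = 27.5 — off by 7.30.

T = (0.00, 0.00) ✓; T.y = 0.00, B.y = 0.00 ✓; |TB| = 56.70 ✓; ∠(HB, BT) = 90.00° ✓; |HB| = 10.60 ✓; bearing(H→C) − bearing(H→B) = 83.00° ✓; |HC| = 10.60 ✓; ∠(HC, CQ) = 90.00° ✓; |CQ| = 34.80 ✗.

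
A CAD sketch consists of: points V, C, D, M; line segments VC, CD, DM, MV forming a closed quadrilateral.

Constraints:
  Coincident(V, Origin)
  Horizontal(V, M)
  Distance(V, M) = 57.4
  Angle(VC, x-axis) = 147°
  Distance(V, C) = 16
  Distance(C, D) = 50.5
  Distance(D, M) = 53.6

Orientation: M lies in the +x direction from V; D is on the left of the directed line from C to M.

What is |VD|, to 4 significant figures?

48.74

V is at the origin; VM is horizontal with |VM| = 57.4 and M in +x, so M = (57.4, 0). VC runs at 147.0° with |VC| = 16.0, so C = (-13.42, 8.714). D is determined by |CD| = 50.5 and |DM| = 53.6 together: it lies at the intersection of circle(C, 50.5) and circle(M, 53.6). With |CM| = 71.35, the foot of the radical line on CM is 33.42 from C and the perpendicular offset is √(50.5² − 33.42²) = 37.86. Taking the left-of-CM solution: D = (24.37, 42.21).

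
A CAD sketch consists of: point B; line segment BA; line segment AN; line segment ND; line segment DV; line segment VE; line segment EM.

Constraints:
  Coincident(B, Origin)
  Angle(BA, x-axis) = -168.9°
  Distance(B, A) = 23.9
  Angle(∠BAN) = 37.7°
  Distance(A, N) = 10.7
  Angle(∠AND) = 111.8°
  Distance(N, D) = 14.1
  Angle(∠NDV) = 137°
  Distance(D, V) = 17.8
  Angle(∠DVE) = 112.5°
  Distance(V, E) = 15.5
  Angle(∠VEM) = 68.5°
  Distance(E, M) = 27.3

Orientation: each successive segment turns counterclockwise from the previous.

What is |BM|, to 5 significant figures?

18.537

∠DVE = 112.5° gives VE at 152.10° from the x-axis; with |VE| = 15.5, E = (-15.365, 24.943). ∠VEM = 68.5° gives EM at -96.400° from the x-axis; with |EM| = 27.3, M = (-18.408, -2.1869). Then |BM| = |M − B| = 18.537.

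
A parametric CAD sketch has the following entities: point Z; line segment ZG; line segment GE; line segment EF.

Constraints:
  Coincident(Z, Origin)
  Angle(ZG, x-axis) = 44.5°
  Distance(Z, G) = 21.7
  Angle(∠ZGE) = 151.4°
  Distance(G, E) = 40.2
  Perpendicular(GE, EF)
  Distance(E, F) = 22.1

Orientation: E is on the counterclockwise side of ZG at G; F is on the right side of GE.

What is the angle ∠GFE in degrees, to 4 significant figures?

61.20°

∠ZGE = 151.4°, so GE runs at 44.5° + (180° − 151.4°) = 73.10° from the x-axis; with |GE| = 40.2, E = G + 40.2·(cos 73.10°, sin 73.10°) = (27.16, 53.67). GE ⟂ EF; with |EF| = 22.1 on the right of GE, F = E + 22.1·(0.9568, -0.2907) = (48.31, 47.25). Then cos ∠GFE = FG·FE / (|FG||FE|), giving 61.20°.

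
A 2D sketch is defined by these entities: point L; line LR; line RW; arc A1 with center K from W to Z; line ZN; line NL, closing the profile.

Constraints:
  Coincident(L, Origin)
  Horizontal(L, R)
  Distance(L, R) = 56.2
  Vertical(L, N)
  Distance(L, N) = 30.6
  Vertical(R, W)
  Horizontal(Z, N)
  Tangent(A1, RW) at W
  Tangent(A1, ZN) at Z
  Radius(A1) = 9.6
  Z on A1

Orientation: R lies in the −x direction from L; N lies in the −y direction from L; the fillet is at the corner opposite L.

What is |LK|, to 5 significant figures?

51.113

L is at the origin; L and R share the same y with |LR| = 56.2 and R on the −x side, so R = (-56.200, 0.0000). L and N share the same x with |LN| = 30.6 and N on the −y side, so N = (0.0000, -30.600). The virtual corner opposite L is at (-56.200, -30.600). The tangent condition forces KW to be normal to RW and A1 meets ZN tangentially, so KZ is at right angles to ZN, with radius 9.6, so the center K sits 9.6 in from both sides at K = (-46.600, -21.000). Then |LK| = |K − L| = 51.113.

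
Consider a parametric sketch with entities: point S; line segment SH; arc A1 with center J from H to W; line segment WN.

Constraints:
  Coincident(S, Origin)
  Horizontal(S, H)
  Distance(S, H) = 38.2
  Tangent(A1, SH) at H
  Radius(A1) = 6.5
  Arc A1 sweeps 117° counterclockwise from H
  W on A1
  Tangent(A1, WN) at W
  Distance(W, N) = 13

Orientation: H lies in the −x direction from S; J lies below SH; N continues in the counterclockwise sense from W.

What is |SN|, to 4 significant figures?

43.51

S is at the origin; S and H share the same y with |SH| = 38.2 and H on the −x side, so H = (-38.20, 0.000). Since A1 is tangent to SH there, JH ⟂ SH, so J = H + (0, -6.5) = (-38.20, -6.500). On A1, H sits at bearing 90° from J; a 117° counterclockwise sweep puts W at bearing 207°, so W = J + 6.5·(cos 207°, sin 207°) = (-43.99, -9.451). Tangency of A1 to WN means the radius JW is perpendicular to WN, so WN runs along (−sin 207°, cos 207°); with |WN| = 13.0, N = (-38.09, -21.03). Then |SN| = |N − S| = 43.51.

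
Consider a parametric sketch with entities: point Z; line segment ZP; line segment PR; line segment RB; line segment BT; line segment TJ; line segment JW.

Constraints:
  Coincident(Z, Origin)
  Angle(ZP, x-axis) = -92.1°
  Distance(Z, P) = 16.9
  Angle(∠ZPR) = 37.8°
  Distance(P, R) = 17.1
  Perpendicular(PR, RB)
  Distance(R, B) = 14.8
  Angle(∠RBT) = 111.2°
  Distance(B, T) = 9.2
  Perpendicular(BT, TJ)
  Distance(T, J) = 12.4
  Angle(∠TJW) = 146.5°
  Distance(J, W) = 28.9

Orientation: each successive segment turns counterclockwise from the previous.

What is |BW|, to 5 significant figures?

37.118

Z is at the origin; ZP runs at -92.1° with length 16.9, so P = (-0.61928, -16.889). ∠ZPR = 37.8° gives PR at 50.100° from the x-axis; with |PR| = 17.1, R = (10.350, -3.7701). The perpendicularity gives RB at right angles to PR, so RB runs at 140.10°; with |RB| = 14.8, B = (-1.0045, 5.7233). ∠RBT = 111.2° gives BT at -151.10° from the x-axis; with |BT| = 9.2, T = (-9.0588, 1.2771). BT ⟂ TJ, so TJ runs at -61.100°; with |TJ| = 12.4, J = (-3.0661, -9.5786). ∠TJW = 146.5° gives JW at -27.600° from the x-axis; with |JW| = 28.9, W = (22.545, -22.968). Then |BW| = |W − B| = 37.118.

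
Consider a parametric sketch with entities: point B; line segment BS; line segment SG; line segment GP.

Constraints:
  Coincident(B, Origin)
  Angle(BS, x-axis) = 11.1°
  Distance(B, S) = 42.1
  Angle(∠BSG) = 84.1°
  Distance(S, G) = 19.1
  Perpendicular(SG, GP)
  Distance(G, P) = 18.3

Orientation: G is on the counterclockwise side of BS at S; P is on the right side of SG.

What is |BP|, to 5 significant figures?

61.964

∠BSG = 84.1°, so SG runs at 11.1° + (180° − 84.1°) = 107.00° from the x-axis; with |SG| = 19.1, G = S + 19.1·(cos 107.00°, sin 107.00°) = (35.728, 26.371). SG ⟂ GP; with |GP| = 18.3 on the right of SG, P = G + 18.3·(0.95630, 0.29237) = (53.228, 31.721). Then |BP| = |P − B| = 61.964.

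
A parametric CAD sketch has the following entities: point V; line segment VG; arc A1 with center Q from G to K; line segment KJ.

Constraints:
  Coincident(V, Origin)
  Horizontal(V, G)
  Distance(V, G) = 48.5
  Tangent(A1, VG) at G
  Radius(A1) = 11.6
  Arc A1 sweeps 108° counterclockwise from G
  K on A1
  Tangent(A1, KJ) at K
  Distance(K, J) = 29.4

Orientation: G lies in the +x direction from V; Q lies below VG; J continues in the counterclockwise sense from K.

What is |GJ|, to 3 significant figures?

43.2

V is at the origin; VG is horizontal with |VG| = 48.5 and G on the +x side, so G = (48.5, 0.00). The tangent condition forces QG to be normal to VG, so Q = G + (0, -11.6) = (48.5, -11.6). On A1, G sits at bearing 90° from Q; a 108° counterclockwise sweep puts K at bearing 198°, so K = Q + 11.6·(cos 198°, sin 198°) = (37.5, -15.2). Tangency of A1 to KJ means the radius QK is perpendicular to KJ, so KJ runs along (−sin 198°, cos 198°); with |KJ| = 29.4, J = (46.6, -43.1). Then |GJ| = |J − G| = 43.2.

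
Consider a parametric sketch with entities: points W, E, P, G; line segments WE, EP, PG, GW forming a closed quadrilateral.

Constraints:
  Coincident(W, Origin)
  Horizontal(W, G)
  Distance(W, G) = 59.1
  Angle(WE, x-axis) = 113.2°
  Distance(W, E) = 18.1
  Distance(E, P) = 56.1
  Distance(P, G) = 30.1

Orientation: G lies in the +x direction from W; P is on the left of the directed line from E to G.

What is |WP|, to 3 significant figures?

55.4

W is at the origin; WG is horizontal with |WG| = 59.1 and G in +x, so G = (59.1, 0). WE runs at 113.2° with |WE| = 18.1, so E = (-7.13, 16.6). P is determined by |EP| = 56.1 and |PG| = 30.1 together: it lies at the intersection of circle(E, 56.1) and circle(G, 30.1). With |EG| = 68.3, the foot of the radical line on EG is 50.6 from E and the perpendicular offset is √(56.1² − 50.6²) = 24.3. Taking the left-of-EG solution: P = (47.8, 27.9).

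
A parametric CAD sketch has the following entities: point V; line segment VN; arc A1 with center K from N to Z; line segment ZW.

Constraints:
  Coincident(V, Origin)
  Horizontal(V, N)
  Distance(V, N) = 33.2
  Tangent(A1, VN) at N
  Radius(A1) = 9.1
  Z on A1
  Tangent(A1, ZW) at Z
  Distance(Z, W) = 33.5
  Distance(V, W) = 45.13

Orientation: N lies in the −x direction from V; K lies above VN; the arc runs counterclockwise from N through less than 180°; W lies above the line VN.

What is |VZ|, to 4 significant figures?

25.41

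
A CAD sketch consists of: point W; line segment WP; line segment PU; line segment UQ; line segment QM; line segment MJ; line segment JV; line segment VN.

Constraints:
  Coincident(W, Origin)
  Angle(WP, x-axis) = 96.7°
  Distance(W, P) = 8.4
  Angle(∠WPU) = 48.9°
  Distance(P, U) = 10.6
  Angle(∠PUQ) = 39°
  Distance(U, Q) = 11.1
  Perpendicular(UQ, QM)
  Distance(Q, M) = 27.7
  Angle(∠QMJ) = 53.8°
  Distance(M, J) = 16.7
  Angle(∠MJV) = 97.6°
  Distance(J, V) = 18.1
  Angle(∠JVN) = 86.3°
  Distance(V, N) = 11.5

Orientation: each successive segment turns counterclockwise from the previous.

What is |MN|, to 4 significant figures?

20.21

∠MJV = 97.6° gives JV at -52.60° from the x-axis; with |JV| = 18.1, V = (-2.184, 3.375). ∠JVN = 86.3° gives VN at 41.10° from the x-axis; with |VN| = 11.5, N = (6.482, 10.93). Then |MN| = |N − M| = 20.21.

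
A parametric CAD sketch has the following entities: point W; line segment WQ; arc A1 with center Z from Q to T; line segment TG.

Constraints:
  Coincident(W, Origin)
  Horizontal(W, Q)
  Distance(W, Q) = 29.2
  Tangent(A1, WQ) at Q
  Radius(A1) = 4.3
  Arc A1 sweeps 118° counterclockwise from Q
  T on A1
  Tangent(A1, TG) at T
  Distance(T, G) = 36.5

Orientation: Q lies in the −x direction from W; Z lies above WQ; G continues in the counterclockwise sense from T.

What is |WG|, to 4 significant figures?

57.41

On A1, Q sits at bearing -90° from Z; a 118° counterclockwise sweep puts T at bearing 28°, so T = Z + 4.3·(cos 28°, sin 28°) = (-25.40, 6.319). Tangency of A1 to TG means the radius ZT is perpendicular to TG, so TG runs along (−sin 28°, cos 28°); with |TG| = 36.5, G = (-42.54, 38.55). Then |WG| = |G − W| = 57.41.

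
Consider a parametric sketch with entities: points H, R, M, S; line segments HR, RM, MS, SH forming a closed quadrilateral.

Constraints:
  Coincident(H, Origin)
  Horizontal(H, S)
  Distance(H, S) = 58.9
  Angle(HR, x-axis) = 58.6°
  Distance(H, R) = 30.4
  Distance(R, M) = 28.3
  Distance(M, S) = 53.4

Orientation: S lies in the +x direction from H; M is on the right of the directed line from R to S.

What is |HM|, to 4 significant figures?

5.516

H is at the origin; H and S share the same y with |HS| = 58.9 and S in +x, so S = (58.9, 0). HR runs at 58.6° with |HR| = 30.4, so R = (15.84, 25.95). M is determined by |RM| = 28.3 and |MS| = 53.4 together: it lies at the intersection of circle(R, 28.3) and circle(S, 53.4). With |RS| = 50.27, the foot of the radical line on RS is 4.743 from R and the perpendicular offset is √(28.3² − 4.743²) = 27.90. Taking the right-of-RS solution: M = (5.501, -0.3965).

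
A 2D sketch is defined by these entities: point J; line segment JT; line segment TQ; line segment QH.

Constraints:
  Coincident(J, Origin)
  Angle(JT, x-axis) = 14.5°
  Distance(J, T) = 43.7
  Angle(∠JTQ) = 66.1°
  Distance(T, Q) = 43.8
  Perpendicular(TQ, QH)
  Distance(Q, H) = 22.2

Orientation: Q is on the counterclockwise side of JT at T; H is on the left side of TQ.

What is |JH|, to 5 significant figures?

31.562

J is at the origin; JT runs at 14.5° with length 43.7, so T = 43.7·(cos 14.5°, sin 14.5°) = (42.308, 10.942). ∠JTQ = 66.1°, so TQ runs at 14.5° + (180° − 66.1°) = 128.40° from the x-axis; with |TQ| = 43.8, Q = T + 43.8·(cos 128.40°, sin 128.40°) = (15.102, 45.267). The perpendicularity gives QH at right angles to TQ; with |QH| = 22.2 on the left of TQ, H = Q + 22.2·(-0.78369, -0.62115) = (-2.2962, 31.478). Then |JH| = |H − J| = 31.562.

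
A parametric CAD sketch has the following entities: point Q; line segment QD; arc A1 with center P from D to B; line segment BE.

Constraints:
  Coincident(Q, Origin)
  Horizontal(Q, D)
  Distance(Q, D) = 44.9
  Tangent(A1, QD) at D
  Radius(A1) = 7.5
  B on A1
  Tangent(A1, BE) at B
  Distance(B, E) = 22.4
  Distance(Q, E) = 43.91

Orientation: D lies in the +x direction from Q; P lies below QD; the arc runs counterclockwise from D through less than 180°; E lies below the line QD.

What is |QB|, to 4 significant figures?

38.02

Q is at the origin; Q and D share the same y with |QD| = 44.9 and D on the +x side, so D = (44.90, 0.000). The tangent condition forces PD to be normal to QD, so P = D + (0, -7.5) = (44.90, -7.500). Since PB ⟂ BE (tangency), |PE| = √(7.5² + 22.4²) = 23.62 regardless of where B sits on A1. So E lies on both circle(Q, 43.91) and circle(P, 23.62); the below-QD intersection is E = (33.61, -28.25). B is the foot of the tangent from E: B = (37.51, -6.194).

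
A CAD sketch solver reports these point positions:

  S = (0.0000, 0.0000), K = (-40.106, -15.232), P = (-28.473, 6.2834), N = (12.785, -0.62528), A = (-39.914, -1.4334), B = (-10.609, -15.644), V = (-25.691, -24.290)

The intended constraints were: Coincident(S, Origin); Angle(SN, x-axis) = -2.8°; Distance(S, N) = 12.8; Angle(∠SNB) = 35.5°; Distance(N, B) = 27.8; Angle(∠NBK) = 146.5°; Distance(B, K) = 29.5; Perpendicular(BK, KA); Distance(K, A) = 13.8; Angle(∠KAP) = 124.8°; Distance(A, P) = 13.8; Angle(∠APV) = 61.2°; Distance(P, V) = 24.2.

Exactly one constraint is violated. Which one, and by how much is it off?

Distance(P, V) = 24.2 — off by 6.50.

S = (0.00, 0.00) ✓; SN at -2.800° ✓; |SN| = 12.80 ✓; ∠SNB = 35.50° ✓; |NB| = 27.80 ✓; ∠NBK = 146.5° ✓; |BK| = 29.50 ✓; ∠(BK, KA) = 90.00° ✓; |KA| = 13.80 ✓; ∠KAP = 124.8° ✓; |AP| = 13.80 ✓; ∠APV = 61.20° ✓; |PV| = 30.70 ✗.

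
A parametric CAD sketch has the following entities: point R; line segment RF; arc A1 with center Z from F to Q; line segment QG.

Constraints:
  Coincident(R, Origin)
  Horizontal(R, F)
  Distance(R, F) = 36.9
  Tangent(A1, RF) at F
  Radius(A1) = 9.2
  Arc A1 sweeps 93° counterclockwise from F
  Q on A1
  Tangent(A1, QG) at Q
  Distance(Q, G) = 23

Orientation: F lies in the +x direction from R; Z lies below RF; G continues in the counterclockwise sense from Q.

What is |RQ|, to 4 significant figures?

29.36

R is at the origin; R and F share the same y with |RF| = 36.9 and F on the +x side, so F = (36.90, 0.000). Tangency of A1 to RF means the radius ZF is perpendicular to RF, so Z = F + (0, -9.2) = (36.90, -9.200). On A1, F sits at bearing 90° from Z; a 93° counterclockwise sweep puts Q at bearing 183°, so Q = Z + 9.2·(cos 183°, sin 183°) = (27.71, -9.681). Then |RQ| = |Q − R| = 29.36.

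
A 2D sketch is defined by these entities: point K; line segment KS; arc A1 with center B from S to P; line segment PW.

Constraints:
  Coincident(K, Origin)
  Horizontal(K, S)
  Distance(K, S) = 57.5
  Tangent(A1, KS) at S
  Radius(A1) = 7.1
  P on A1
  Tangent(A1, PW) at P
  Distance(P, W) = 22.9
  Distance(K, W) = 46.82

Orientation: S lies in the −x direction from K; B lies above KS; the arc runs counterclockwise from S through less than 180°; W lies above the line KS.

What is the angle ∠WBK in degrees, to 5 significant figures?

51.237°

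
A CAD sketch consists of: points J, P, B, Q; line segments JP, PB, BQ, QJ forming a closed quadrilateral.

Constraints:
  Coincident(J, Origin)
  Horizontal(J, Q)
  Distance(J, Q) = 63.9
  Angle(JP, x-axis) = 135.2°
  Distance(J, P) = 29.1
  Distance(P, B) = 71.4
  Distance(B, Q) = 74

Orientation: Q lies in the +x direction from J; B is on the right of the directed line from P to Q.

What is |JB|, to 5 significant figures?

46.184

Checks: |PB| = 71.40 ✓; |BQ| = 74.00 ✓.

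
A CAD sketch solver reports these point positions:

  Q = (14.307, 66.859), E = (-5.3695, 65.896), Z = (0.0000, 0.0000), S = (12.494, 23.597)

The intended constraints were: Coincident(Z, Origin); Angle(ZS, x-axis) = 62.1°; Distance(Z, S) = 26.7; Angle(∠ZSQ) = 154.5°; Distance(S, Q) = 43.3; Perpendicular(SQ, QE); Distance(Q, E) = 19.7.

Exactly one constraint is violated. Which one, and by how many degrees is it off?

Perpendicular(SQ, QE) — off by 5.20°.

Z = (0.00, 0.00) ✓; ZS at 62.10° ✓; |ZS| = 26.70 ✓; ∠ZSQ = 154.5° ✓; |SQ| = 43.30 ✓; ∠(SQ, QE) = 95.20° ✗; |QE| = 19.70 ✓.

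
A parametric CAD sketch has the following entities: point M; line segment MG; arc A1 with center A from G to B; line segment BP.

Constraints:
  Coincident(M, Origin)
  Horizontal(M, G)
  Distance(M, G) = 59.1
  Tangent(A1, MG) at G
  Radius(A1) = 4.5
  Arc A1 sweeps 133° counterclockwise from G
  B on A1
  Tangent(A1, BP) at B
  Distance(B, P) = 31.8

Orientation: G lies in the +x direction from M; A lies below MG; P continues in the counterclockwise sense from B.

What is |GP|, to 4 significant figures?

35.90

M is at the origin; MG is horizontal with |MG| = 59.1 and G on the +x side, so G = (59.10, 0.000). Since A1 is tangent to MG there, AG ⟂ MG, so A = G + (0, -4.5) = (59.10, -4.500). On A1, G sits at bearing 90° from A; a 133° counterclockwise sweep puts B at bearing 223°, so B = A + 4.5·(cos 223°, sin 223°) = (55.81, -7.569). Since A1 is tangent to BP there, AB ⟂ BP, so BP runs along (−sin 223°, cos 223°); with |BP| = 31.8, P = (77.50, -30.83). Then |GP| = |P − G| = 35.90.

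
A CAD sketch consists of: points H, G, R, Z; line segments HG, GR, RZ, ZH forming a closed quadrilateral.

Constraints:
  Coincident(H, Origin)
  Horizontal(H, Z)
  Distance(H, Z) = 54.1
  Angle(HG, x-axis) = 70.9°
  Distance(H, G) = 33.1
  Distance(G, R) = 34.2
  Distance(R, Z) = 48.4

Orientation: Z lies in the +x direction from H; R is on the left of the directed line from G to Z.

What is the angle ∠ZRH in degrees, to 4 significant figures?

56.80°

Checks: |GR| = 34.20 ✓; |RZ| = 48.40 ✓.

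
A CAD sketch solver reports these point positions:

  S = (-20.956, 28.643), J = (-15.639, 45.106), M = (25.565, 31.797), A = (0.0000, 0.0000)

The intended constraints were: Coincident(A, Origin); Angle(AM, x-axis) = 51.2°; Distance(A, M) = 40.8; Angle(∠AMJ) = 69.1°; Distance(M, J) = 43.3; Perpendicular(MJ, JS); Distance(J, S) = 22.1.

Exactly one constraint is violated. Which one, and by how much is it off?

Distance(J, S) = 22.1 — off by 4.80.

A = (0.00, 0.00) ✓; AM at 51.20° ✓; |AM| = 40.80 ✓; ∠AMJ = 69.10° ✓; |MJ| = 43.30 ✓; ∠(MJ, JS) = 90.00° ✓; |JS| = 17.30 ✗.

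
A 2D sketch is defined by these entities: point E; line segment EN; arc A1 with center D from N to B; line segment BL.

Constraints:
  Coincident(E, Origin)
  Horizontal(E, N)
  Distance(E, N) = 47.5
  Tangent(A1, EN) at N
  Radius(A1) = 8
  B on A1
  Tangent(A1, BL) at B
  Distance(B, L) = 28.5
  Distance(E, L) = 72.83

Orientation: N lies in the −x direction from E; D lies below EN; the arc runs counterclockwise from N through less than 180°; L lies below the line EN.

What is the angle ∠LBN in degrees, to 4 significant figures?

146.2°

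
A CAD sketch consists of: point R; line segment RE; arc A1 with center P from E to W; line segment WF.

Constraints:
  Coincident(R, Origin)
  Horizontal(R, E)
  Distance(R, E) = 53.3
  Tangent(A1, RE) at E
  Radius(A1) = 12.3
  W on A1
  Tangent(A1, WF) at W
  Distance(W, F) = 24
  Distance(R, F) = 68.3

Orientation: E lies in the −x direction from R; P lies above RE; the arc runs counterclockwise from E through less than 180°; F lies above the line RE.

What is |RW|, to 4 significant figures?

46.97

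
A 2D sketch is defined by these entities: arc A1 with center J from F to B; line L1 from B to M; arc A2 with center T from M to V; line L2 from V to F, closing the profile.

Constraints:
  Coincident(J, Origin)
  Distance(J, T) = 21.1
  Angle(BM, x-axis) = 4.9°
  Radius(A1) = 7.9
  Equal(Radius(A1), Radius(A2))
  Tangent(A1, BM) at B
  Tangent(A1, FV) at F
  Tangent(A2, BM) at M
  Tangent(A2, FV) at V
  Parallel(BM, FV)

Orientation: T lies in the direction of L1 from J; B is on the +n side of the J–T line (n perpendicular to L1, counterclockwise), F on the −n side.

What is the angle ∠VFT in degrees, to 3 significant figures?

20.5°

Tangency of A1 to both parallel lines with radius 7.9 puts B and F at J ± 7.9·n: B = (-0.675, 7.87), F = (0.675, -7.87). Equal radii place M and V the same way about T: M = T + 7.9·n = (20.3, 9.67), V = T − 7.9·n = (21.7, -6.07). Then cos ∠VFT = FV·FT / (|FV||FT|), giving 20.5°.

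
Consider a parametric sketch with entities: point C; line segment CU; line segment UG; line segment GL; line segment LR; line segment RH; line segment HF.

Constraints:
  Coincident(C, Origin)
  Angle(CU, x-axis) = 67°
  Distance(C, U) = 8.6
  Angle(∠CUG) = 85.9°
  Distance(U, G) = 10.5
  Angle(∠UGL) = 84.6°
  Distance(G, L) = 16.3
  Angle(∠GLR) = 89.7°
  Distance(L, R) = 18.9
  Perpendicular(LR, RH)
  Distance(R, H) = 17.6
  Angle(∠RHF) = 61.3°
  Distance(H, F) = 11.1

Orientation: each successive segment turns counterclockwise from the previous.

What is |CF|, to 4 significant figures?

5.488

C is at the origin; CU runs at 67.0° with length 8.6, so U = (3.360, 7.916). ∠CUG = 85.9° gives UG at 161.1° from the x-axis; with |UG| = 10.5, G = (-6.574, 11.32). ∠UGL = 84.6° gives GL at -103.5° from the x-axis; with |GL| = 16.3, L = (-10.38, -4.532). ∠GLR = 89.7° gives LR at -13.20° from the x-axis; with |LR| = 18.9, R = (8.022, -8.848). LR is perpendicular to RH, so RH runs at 76.80°; with |RH| = 17.6, H = (12.04, 8.287). ∠RHF = 61.3° gives HF at -164.5° from the x-axis; with |HF| = 11.1, F = (1.345, 5.321). Then |CF| = |F − C| = 5.488.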